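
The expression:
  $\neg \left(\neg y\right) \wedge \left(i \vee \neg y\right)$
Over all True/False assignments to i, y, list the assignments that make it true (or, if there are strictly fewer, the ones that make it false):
is true only for:
  i=True, y=True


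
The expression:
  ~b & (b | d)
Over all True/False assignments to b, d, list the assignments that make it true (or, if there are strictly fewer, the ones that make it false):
is true only for:
  b=False, d=True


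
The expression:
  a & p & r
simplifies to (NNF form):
a & p & r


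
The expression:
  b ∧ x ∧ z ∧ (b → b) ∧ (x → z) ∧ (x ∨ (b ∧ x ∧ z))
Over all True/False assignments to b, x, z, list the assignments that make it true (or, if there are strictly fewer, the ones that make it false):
is true only for:
  b=True, x=True, z=True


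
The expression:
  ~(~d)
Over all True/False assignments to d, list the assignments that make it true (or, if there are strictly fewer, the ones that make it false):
is true only for:
  d=True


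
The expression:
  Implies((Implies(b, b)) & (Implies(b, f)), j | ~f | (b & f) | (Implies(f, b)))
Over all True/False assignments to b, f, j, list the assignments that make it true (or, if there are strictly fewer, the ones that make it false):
is false only for:
  b=False, f=True, j=False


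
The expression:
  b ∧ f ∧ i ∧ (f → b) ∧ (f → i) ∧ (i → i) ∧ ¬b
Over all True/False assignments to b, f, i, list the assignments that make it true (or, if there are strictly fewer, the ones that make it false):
is never true.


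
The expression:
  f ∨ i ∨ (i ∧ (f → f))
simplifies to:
f ∨ i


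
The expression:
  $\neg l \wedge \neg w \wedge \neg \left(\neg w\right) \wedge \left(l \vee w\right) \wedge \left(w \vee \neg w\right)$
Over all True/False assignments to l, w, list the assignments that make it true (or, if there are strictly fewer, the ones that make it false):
is never true.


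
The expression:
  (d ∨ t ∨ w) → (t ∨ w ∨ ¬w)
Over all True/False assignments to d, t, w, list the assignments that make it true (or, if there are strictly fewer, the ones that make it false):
is always true.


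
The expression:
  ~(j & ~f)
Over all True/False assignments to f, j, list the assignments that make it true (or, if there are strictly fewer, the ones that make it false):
is false only for:
  f=False, j=True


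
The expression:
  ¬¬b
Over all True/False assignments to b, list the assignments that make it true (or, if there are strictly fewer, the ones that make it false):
is true only for:
  b=True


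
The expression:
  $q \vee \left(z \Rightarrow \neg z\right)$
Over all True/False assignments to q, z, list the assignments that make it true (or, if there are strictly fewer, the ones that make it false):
is false only for:
  q=False, z=True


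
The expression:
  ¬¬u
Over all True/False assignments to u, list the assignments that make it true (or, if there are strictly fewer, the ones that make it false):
is true only for:
  u=True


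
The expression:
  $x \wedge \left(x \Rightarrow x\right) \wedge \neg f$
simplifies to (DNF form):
$x \wedge \neg f$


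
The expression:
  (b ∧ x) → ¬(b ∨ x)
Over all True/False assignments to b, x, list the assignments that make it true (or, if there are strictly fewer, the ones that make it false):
is false only for:
  b=True, x=True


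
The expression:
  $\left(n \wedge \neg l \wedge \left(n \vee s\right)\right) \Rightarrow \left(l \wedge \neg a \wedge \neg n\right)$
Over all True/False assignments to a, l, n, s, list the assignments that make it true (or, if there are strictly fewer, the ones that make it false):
is false only for:
  a=False, l=False, n=True, s=False;
  a=False, l=False, n=True, s=True;
  a=True, l=False, n=True, s=False;
  a=True, l=False, n=True, s=True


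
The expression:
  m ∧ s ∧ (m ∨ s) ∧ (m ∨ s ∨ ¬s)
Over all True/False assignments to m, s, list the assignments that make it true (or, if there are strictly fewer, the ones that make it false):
is true only for:
  m=True, s=True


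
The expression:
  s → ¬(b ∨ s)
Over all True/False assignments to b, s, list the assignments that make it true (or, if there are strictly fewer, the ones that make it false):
is true only for:
  b=False, s=False;
  b=True, s=False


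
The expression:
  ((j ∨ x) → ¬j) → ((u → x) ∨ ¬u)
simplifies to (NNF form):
j ∨ x ∨ ¬u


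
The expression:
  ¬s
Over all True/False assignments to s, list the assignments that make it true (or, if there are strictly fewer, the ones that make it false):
is true only for:
  s=False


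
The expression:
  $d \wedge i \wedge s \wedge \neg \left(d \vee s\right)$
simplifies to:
$\text{False}$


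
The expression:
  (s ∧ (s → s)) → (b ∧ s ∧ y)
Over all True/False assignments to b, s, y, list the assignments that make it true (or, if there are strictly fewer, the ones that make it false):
is false only for:
  b=False, s=True, y=False;
  b=False, s=True, y=True;
  b=True, s=True, y=False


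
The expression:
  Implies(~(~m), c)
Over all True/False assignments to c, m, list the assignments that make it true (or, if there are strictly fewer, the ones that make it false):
is false only for:
  c=False, m=True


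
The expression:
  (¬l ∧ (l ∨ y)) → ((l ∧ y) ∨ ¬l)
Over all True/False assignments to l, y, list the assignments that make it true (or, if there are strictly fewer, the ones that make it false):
is always true.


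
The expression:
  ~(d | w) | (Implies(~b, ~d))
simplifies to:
b | ~d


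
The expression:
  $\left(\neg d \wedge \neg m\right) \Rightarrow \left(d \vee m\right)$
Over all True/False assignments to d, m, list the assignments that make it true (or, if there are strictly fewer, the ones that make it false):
is false only for:
  d=False, m=False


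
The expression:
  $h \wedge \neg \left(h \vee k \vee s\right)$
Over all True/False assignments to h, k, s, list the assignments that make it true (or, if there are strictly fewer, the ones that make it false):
is never true.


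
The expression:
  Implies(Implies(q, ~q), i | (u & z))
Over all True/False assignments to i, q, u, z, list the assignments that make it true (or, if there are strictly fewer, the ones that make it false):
is false only for:
  i=False, q=False, u=False, z=False;
  i=False, q=False, u=False, z=True;
  i=False, q=False, u=True, z=False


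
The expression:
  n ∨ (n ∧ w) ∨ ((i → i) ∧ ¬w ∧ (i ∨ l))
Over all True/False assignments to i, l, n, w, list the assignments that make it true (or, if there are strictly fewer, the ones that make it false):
is false only for:
  i=False, l=False, n=False, w=False;
  i=False, l=False, n=False, w=True;
  i=False, l=True, n=False, w=True;
  i=True, l=False, n=False, w=True;
  i=True, l=True, n=False, w=True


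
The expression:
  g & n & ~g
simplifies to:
False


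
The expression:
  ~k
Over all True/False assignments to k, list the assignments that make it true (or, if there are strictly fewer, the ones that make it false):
is true only for:
  k=False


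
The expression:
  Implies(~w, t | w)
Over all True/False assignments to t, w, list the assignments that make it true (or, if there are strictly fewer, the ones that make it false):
is false only for:
  t=False, w=False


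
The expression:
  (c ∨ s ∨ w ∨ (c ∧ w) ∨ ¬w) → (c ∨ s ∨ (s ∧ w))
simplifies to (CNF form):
c ∨ s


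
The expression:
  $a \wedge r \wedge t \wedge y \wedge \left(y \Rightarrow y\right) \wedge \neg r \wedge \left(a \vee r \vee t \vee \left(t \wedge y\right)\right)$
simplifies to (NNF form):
$\text{False}$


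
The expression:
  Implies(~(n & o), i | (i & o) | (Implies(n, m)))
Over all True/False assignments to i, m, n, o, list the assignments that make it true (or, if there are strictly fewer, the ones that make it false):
is false only for:
  i=False, m=False, n=True, o=False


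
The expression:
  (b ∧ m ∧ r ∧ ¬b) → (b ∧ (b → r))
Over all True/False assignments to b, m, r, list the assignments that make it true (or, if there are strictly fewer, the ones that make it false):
is always true.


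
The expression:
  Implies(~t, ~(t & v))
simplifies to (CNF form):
True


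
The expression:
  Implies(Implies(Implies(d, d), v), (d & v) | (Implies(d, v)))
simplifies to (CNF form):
True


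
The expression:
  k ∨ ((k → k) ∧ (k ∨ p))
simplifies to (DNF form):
k ∨ p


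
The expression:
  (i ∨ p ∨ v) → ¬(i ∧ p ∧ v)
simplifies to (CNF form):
¬i ∨ ¬p ∨ ¬v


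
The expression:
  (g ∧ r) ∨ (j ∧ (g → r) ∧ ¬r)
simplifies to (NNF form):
(g ∧ r) ∨ (j ∧ ¬g ∧ ¬r)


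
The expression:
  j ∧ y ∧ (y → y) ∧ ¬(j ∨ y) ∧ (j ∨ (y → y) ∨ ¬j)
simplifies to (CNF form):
False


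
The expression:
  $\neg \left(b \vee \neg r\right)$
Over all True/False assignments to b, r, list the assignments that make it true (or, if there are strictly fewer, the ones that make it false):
is true only for:
  b=False, r=True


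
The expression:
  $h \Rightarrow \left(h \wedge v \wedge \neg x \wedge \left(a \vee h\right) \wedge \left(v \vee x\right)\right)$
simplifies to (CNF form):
$\left(v \vee \neg h\right) \wedge \left(\neg h \vee \neg x\right)$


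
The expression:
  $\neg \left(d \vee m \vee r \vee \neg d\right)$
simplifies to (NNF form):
$\text{False}$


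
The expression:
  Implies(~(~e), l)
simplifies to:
l | ~e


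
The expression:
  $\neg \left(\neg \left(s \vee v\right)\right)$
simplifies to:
$s \vee v$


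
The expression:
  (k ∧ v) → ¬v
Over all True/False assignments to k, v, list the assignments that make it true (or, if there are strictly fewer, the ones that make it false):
is false only for:
  k=True, v=True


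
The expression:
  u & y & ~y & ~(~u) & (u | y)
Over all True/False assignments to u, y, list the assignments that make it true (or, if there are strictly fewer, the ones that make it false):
is never true.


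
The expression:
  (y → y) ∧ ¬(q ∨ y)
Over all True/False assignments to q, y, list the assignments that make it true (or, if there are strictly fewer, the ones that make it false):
is true only for:
  q=False, y=False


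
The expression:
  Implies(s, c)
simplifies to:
c | ~s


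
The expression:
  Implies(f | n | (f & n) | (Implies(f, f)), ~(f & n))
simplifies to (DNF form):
~f | ~n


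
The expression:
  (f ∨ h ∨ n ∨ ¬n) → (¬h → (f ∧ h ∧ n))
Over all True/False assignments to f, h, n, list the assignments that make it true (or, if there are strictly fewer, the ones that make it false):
is true only for:
  f=False, h=True, n=False;
  f=False, h=True, n=True;
  f=True, h=True, n=False;
  f=True, h=True, n=True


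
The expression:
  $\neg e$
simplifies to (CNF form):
$\neg e$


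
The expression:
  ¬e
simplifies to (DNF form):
¬e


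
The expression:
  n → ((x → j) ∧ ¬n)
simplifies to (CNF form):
¬n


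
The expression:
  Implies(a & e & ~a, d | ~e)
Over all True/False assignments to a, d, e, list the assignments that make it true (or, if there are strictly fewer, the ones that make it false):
is always true.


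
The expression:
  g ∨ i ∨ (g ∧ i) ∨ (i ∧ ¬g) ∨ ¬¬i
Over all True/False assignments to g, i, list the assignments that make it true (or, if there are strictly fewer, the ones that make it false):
is false only for:
  g=False, i=False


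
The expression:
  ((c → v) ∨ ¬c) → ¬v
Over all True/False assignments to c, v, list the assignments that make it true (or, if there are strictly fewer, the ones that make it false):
is true only for:
  c=False, v=False;
  c=True, v=False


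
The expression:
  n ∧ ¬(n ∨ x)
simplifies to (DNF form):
False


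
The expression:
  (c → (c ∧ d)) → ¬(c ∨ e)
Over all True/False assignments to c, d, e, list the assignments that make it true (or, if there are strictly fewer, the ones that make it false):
is true only for:
  c=False, d=False, e=False;
  c=False, d=True, e=False;
  c=True, d=False, e=False;
  c=True, d=False, e=True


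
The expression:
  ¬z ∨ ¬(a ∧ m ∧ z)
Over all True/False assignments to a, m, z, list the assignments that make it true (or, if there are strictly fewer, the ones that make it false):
is false only for:
  a=True, m=True, z=True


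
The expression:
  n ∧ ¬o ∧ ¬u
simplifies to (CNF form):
n ∧ ¬o ∧ ¬u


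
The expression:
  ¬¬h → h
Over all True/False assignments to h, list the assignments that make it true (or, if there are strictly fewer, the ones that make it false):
is always true.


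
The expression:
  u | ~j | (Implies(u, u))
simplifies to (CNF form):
True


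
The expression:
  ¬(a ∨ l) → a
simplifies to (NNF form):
a ∨ l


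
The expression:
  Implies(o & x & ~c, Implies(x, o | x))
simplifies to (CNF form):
True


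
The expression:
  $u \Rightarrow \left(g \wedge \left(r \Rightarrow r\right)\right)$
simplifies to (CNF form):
$g \vee \neg u$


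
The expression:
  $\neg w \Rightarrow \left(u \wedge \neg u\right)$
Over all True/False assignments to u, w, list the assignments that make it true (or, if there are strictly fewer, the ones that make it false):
is true only for:
  u=False, w=True;
  u=True, w=True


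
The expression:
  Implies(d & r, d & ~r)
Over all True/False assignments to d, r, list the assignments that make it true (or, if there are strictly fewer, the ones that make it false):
is false only for:
  d=True, r=True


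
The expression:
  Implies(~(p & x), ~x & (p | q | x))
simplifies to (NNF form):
p | (q & ~x)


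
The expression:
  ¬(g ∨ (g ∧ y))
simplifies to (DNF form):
¬g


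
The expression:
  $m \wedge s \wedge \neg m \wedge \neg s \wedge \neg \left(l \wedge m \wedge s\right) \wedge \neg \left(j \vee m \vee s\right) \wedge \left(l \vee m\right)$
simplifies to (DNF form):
$\text{False}$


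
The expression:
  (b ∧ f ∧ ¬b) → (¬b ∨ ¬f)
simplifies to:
True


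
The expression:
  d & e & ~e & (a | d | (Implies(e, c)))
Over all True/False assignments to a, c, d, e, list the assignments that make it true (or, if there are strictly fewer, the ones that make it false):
is never true.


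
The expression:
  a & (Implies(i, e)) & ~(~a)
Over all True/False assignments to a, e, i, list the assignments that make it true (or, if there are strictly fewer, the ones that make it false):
is true only for:
  a=True, e=False, i=False;
  a=True, e=True, i=False;
  a=True, e=True, i=True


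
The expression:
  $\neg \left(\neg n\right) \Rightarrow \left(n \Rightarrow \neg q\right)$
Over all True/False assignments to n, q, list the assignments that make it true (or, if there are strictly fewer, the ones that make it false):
is false only for:
  n=True, q=True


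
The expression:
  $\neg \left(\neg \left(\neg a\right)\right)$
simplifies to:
$\neg a$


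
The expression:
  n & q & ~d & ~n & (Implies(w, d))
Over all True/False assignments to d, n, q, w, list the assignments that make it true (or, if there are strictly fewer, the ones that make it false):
is never true.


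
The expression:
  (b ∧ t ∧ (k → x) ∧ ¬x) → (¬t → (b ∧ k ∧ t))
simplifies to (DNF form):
True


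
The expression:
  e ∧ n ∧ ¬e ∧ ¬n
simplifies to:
False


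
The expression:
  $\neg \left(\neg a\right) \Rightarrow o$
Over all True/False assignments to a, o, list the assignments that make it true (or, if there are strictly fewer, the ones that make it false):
is false only for:
  a=True, o=False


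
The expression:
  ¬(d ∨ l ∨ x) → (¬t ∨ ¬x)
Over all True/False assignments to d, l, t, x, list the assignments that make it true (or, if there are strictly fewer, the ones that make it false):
is always true.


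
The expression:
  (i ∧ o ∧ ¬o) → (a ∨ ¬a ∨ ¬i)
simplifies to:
True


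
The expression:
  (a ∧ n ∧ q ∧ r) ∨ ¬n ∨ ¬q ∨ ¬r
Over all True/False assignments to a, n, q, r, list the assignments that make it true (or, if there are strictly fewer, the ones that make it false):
is false only for:
  a=False, n=True, q=True, r=True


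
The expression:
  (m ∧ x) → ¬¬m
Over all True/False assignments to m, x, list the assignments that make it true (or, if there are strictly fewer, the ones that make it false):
is always true.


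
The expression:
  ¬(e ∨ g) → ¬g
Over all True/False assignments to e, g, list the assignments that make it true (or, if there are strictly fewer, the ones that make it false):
is always true.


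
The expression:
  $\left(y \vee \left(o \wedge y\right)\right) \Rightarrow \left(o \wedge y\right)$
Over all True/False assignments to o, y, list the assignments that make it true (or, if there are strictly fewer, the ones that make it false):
is false only for:
  o=False, y=True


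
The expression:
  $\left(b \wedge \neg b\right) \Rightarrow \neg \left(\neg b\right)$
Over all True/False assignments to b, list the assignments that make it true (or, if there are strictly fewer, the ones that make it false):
is always true.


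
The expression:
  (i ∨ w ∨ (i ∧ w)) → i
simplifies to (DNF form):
i ∨ ¬w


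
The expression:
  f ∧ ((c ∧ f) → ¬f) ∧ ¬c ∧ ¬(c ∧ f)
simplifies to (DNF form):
f ∧ ¬c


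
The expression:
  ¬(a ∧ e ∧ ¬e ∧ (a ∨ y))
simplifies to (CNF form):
True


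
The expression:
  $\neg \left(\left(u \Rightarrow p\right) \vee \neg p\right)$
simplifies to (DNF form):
$\text{False}$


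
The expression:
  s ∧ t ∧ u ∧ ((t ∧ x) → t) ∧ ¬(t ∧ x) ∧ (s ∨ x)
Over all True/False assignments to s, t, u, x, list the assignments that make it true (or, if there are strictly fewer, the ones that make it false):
is true only for:
  s=True, t=True, u=True, x=False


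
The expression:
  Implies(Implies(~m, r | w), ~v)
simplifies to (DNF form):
~v | (~m & ~r & ~w)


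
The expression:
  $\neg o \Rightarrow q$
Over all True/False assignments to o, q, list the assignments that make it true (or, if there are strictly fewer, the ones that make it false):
is false only for:
  o=False, q=False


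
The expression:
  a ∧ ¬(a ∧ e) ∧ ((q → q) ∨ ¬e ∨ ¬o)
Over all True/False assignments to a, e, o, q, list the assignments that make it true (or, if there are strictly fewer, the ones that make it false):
is true only for:
  a=True, e=False, o=False, q=False;
  a=True, e=False, o=False, q=True;
  a=True, e=False, o=True, q=False;
  a=True, e=False, o=True, q=True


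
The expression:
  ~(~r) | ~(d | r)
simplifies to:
r | ~d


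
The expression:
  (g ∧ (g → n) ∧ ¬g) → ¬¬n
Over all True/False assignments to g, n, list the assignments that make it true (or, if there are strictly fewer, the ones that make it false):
is always true.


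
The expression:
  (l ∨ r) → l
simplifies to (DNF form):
l ∨ ¬r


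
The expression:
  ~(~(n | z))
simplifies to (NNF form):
n | z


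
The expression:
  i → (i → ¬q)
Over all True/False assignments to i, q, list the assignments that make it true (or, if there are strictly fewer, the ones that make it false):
is false only for:
  i=True, q=True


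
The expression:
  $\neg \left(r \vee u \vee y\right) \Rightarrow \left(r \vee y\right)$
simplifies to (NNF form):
$r \vee u \vee y$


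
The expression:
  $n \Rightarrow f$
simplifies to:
$f \vee \neg n$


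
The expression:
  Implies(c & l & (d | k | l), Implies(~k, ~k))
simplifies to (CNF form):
True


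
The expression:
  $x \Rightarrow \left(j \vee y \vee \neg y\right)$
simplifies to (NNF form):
$\text{True}$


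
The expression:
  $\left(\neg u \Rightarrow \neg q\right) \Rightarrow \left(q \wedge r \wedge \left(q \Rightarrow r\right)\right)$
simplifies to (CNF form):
$q \wedge \left(r \vee \neg u\right)$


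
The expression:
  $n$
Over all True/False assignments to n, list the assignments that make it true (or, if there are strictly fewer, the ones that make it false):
is true only for:
  n=True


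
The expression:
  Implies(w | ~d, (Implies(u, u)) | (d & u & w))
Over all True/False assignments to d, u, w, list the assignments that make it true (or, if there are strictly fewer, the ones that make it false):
is always true.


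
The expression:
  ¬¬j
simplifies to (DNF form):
j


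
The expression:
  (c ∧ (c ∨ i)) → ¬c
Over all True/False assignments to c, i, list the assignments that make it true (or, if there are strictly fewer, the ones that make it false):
is true only for:
  c=False, i=False;
  c=False, i=True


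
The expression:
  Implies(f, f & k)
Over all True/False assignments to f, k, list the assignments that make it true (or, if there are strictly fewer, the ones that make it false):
is false only for:
  f=True, k=False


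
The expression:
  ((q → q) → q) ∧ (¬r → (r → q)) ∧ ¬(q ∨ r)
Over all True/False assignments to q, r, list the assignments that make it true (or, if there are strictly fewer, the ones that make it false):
is never true.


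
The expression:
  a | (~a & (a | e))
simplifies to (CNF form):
a | e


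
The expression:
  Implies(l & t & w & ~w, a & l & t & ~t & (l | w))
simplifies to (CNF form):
True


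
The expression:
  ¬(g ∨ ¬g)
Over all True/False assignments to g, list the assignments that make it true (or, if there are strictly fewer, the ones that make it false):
is never true.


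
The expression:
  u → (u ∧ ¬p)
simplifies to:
¬p ∨ ¬u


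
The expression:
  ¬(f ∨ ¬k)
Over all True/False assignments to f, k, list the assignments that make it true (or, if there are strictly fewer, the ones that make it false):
is true only for:
  f=False, k=True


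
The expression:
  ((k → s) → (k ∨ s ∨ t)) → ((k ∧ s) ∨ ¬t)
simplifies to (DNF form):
(k ∧ s) ∨ ¬t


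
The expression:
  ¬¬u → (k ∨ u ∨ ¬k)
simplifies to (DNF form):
True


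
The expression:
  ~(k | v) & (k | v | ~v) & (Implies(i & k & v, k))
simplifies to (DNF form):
~k & ~v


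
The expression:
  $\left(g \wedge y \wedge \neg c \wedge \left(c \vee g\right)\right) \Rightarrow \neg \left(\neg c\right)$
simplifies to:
$c \vee \neg g \vee \neg y$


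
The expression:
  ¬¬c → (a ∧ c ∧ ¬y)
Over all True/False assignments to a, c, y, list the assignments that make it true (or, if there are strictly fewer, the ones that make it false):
is false only for:
  a=False, c=True, y=False;
  a=False, c=True, y=True;
  a=True, c=True, y=True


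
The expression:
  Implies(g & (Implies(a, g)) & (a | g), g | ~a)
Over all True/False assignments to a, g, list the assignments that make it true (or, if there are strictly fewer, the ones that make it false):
is always true.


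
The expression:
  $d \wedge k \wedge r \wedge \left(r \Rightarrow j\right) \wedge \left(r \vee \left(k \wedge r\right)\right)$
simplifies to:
$d \wedge j \wedge k \wedge r$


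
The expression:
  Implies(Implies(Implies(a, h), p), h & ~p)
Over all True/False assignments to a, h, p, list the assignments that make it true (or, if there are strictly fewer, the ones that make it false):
is true only for:
  a=False, h=False, p=False;
  a=False, h=True, p=False;
  a=True, h=True, p=False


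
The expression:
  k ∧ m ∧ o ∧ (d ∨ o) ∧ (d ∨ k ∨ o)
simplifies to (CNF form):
k ∧ m ∧ o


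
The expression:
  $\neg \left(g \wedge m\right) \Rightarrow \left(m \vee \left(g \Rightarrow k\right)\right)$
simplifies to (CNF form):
$k \vee m \vee \neg g$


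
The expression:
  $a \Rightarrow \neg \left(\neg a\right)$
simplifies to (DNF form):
$\text{True}$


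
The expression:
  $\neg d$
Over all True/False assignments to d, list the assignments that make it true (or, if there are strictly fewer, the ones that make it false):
is true only for:
  d=False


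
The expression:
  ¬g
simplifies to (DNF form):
¬g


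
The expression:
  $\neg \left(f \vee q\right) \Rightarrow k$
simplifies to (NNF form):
$f \vee k \vee q$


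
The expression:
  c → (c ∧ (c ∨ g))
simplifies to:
True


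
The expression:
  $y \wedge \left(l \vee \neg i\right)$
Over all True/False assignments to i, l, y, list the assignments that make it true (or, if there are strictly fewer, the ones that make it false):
is true only for:
  i=False, l=False, y=True;
  i=False, l=True, y=True;
  i=True, l=True, y=True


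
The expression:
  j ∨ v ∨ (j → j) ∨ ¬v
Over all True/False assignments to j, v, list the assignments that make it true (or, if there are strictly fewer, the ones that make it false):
is always true.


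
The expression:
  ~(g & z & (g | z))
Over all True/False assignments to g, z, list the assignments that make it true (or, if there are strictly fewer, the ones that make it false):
is false only for:
  g=True, z=True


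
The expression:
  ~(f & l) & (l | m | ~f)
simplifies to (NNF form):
~f | (m & ~l)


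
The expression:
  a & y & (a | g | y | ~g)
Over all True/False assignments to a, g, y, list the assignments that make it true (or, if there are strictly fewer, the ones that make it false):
is true only for:
  a=True, g=False, y=True;
  a=True, g=True, y=True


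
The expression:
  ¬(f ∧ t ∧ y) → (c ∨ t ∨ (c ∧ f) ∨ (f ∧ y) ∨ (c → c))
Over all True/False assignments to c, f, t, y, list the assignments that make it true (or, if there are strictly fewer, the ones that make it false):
is always true.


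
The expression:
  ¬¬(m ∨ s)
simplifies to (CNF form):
m ∨ s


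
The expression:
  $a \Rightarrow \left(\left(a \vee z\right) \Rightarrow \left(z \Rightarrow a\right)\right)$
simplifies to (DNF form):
$\text{True}$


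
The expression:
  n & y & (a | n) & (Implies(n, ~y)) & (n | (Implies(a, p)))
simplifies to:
False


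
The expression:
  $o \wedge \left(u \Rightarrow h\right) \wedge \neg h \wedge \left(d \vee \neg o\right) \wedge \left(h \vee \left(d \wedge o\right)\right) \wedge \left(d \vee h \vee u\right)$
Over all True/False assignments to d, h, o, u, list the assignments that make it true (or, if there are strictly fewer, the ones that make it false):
is true only for:
  d=True, h=False, o=True, u=False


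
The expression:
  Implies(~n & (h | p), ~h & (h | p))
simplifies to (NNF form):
n | ~h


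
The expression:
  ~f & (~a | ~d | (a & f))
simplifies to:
~f & (~a | ~d)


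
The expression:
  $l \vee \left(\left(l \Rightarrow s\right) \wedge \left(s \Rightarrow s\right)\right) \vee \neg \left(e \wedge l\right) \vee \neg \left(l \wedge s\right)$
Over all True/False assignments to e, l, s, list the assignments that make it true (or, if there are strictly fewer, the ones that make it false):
is always true.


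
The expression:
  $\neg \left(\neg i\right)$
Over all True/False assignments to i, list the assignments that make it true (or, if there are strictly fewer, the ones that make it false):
is true only for:
  i=True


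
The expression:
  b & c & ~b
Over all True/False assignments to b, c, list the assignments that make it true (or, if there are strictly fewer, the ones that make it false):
is never true.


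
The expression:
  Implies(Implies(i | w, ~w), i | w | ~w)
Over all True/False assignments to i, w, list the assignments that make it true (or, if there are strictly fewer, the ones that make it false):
is always true.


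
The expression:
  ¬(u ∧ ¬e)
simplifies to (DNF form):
e ∨ ¬u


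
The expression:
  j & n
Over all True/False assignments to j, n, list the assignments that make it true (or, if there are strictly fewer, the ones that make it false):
is true only for:
  j=True, n=True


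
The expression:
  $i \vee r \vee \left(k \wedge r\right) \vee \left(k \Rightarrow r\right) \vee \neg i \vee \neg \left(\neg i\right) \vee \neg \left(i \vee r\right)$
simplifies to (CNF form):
$\text{True}$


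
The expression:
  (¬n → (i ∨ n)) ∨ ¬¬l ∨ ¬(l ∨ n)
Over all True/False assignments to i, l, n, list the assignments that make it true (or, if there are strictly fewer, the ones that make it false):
is always true.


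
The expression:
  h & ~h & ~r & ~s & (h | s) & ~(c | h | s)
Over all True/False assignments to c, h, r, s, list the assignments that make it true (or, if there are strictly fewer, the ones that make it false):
is never true.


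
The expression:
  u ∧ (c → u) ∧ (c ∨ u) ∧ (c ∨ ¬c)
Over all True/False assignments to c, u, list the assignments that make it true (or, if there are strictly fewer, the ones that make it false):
is true only for:
  c=False, u=True;
  c=True, u=True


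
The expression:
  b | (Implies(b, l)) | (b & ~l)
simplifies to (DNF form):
True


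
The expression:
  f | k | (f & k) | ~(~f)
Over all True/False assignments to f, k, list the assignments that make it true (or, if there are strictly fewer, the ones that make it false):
is false only for:
  f=False, k=False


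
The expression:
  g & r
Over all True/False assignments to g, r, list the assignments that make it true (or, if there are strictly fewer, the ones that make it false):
is true only for:
  g=True, r=True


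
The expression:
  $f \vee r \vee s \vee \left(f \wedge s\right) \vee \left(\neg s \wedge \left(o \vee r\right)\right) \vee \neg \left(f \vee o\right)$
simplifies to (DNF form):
$\text{True}$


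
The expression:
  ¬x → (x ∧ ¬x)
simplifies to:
x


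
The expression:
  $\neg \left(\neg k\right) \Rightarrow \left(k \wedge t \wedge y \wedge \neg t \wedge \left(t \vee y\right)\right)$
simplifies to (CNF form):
$\neg k$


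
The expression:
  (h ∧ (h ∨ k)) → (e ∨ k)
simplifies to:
e ∨ k ∨ ¬h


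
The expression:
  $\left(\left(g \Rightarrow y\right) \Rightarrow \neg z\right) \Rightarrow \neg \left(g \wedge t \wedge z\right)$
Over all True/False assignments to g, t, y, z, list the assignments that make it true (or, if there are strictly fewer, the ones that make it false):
is false only for:
  g=True, t=True, y=False, z=True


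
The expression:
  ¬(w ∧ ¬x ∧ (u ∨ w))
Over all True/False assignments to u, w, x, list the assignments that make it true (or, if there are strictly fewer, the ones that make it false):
is false only for:
  u=False, w=True, x=False;
  u=True, w=True, x=False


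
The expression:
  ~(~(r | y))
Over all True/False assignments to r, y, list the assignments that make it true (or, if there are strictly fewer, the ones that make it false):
is false only for:
  r=False, y=False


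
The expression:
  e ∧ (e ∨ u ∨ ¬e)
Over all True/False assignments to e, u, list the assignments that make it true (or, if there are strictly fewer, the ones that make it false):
is true only for:
  e=True, u=False;
  e=True, u=True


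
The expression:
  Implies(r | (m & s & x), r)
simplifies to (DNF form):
r | ~m | ~s | ~x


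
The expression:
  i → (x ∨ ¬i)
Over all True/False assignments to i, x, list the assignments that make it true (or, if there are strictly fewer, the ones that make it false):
is false only for:
  i=True, x=False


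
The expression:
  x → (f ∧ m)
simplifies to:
(f ∧ m) ∨ ¬x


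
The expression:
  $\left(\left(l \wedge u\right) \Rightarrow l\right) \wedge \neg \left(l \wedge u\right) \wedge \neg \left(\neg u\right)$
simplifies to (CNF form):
$u \wedge \neg l$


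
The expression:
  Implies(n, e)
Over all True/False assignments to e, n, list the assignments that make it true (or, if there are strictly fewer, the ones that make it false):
is false only for:
  e=False, n=True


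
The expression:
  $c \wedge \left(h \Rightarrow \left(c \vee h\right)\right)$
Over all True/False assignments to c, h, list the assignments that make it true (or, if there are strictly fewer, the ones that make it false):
is true only for:
  c=True, h=False;
  c=True, h=True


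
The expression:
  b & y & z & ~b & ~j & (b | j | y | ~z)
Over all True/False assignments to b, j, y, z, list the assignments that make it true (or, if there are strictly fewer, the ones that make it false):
is never true.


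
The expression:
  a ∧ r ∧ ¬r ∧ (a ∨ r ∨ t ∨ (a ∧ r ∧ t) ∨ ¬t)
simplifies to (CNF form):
False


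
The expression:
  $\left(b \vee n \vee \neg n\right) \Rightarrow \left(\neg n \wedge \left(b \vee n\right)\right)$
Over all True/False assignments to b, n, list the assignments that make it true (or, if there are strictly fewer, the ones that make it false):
is true only for:
  b=True, n=False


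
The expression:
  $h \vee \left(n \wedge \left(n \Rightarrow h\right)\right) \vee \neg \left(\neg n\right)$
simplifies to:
$h \vee n$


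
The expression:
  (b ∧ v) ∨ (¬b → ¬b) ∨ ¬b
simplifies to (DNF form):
True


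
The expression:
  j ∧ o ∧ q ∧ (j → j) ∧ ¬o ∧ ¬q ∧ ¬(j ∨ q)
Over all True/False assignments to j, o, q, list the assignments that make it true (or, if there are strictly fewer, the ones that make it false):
is never true.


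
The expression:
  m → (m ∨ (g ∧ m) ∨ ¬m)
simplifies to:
True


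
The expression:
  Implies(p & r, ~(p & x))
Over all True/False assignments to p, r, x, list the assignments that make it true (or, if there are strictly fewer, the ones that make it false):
is false only for:
  p=True, r=True, x=True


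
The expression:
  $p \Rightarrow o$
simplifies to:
$o \vee \neg p$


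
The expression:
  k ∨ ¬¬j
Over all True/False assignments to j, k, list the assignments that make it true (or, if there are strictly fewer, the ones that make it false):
is false only for:
  j=False, k=False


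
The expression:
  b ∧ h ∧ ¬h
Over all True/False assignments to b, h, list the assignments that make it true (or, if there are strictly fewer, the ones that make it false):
is never true.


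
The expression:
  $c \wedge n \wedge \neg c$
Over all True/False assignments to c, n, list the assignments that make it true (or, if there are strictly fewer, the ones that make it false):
is never true.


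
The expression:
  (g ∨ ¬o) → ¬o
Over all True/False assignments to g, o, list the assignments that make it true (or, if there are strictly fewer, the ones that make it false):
is false only for:
  g=True, o=True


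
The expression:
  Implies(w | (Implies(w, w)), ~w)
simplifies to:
~w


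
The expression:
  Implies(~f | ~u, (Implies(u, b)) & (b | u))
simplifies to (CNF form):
(b | f) & (b | u)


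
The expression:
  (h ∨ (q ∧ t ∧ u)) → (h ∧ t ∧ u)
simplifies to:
(t ∨ ¬h) ∧ (u ∨ ¬h) ∧ (h ∨ ¬q ∨ ¬t ∨ ¬u)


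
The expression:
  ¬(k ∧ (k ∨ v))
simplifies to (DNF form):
¬k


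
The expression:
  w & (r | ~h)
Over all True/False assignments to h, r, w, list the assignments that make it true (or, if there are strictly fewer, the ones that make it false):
is true only for:
  h=False, r=False, w=True;
  h=False, r=True, w=True;
  h=True, r=True, w=True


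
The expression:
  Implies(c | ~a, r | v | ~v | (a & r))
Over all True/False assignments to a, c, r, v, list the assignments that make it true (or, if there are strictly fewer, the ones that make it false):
is always true.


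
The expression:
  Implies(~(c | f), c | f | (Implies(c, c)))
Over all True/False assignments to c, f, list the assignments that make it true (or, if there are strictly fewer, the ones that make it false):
is always true.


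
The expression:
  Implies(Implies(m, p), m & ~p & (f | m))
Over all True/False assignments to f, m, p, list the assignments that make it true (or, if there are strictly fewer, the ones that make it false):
is true only for:
  f=False, m=True, p=False;
  f=True, m=True, p=False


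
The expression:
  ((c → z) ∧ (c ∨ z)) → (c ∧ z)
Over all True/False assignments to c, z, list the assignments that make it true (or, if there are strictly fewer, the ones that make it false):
is false only for:
  c=False, z=True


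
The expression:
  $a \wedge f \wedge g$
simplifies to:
$a \wedge f \wedge g$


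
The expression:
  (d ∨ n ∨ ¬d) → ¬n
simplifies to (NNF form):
¬n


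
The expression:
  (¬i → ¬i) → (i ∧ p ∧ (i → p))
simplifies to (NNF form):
i ∧ p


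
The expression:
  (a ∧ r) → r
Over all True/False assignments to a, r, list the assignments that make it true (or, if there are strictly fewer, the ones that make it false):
is always true.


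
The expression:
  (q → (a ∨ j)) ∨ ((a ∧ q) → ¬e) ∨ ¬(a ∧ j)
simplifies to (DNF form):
True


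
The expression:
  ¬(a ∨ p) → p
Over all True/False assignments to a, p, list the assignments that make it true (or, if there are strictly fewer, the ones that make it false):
is false only for:
  a=False, p=False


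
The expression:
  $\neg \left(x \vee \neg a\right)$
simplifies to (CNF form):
$a \wedge \neg x$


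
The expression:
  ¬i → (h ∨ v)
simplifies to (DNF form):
h ∨ i ∨ v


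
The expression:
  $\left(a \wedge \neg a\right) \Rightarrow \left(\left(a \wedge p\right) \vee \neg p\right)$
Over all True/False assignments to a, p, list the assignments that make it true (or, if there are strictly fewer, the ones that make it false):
is always true.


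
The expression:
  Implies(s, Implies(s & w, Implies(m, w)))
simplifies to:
True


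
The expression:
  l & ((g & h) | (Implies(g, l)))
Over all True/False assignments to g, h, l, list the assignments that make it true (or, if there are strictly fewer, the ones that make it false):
is true only for:
  g=False, h=False, l=True;
  g=False, h=True, l=True;
  g=True, h=False, l=True;
  g=True, h=True, l=True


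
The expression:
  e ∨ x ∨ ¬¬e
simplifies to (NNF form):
e ∨ x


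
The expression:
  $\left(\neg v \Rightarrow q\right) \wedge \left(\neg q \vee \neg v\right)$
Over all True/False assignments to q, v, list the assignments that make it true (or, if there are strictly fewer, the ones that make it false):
is true only for:
  q=False, v=True;
  q=True, v=False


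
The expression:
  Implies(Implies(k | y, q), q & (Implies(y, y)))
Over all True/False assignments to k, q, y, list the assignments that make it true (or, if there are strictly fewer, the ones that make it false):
is false only for:
  k=False, q=False, y=False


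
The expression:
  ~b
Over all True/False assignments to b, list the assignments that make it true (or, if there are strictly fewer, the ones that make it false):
is true only for:
  b=False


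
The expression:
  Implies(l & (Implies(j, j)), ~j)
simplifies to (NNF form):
~j | ~l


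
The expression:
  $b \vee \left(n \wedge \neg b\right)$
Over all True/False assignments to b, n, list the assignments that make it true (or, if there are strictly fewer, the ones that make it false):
is false only for:
  b=False, n=False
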